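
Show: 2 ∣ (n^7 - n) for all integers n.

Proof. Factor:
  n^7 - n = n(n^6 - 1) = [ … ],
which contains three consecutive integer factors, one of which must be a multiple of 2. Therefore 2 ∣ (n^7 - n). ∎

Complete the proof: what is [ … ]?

(n - 1)n(n + 1)(n^4 + n^2 + 1)

n^6 - 1 = (n^2 - 1)(n^4 + n^2 + 1), and n^2 - 1 = (n-1)(n+1).
So n(n^6 - 1) = (n - 1)n(n + 1)(n^4 + n^2 + 1).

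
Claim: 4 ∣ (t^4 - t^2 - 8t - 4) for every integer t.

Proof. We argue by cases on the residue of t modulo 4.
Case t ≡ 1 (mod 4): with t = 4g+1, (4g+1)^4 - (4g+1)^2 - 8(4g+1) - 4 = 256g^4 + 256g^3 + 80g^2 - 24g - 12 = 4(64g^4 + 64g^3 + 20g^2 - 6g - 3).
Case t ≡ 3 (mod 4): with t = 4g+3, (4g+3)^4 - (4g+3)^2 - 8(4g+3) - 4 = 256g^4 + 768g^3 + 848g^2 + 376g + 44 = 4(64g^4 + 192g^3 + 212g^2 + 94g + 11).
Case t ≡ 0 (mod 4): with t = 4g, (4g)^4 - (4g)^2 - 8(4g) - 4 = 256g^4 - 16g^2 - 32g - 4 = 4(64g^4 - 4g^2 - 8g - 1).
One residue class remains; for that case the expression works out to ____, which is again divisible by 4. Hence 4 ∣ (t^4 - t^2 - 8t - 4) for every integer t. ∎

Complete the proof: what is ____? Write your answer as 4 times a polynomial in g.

4(64g^4 + 128g^3 + 92g^2 + 20g - 2)

Only t ≡ 2 (mod 4) is unaccounted for. Put t = 4g+2:
(4g+2)^4 - (4g+2)^2 - 8(4g+2) - 4 expands to 256g^4 + 512g^3 + 368g^2 + 80g - 8,
and factoring out 4 leaves 4(64g^4 + 128g^3 + 92g^2 + 20g - 2).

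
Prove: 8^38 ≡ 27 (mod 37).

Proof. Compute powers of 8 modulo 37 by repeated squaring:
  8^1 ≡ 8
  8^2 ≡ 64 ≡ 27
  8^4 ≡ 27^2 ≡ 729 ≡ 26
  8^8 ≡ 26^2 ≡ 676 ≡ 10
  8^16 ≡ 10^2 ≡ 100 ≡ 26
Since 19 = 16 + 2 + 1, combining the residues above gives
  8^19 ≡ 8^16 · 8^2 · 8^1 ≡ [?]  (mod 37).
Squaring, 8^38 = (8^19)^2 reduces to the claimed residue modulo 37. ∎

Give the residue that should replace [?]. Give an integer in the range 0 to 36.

29

8^16 · 8^2 · 8^1 ≡ 26 · 27 · 8 = 5616.
5616 mod 37 = 29, so 8^19 ≡ 29 (mod 37).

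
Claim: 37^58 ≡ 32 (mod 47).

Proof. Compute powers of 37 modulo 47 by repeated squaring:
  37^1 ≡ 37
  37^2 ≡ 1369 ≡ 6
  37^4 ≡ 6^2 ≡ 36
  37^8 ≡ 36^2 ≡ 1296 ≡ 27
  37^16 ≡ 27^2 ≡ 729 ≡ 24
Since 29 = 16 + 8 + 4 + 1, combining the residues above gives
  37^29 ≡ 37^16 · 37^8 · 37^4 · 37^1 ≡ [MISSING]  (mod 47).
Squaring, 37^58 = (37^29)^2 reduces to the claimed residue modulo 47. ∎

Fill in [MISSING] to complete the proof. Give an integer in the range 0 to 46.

37^16 · 37^8 · 37^4 · 37^1 ≡ 24 · 27 · 36 · 37 = 863136.
863136 mod 47 = 28, so 37^29 ≡ 28 (mod 47).

28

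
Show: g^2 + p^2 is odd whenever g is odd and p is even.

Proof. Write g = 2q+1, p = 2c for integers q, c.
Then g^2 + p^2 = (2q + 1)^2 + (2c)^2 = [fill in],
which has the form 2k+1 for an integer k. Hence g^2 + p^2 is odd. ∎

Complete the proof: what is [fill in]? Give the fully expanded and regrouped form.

2(2c^2 + 2q^2 + 2q) + 1

(2q + 1)^2 + (2c)^2 = 4c^2 + 4q^2 + 4q + 1
= 2(2c^2 + 2q^2 + 2q) + 1.
Since 2c^2 + 2q^2 + 2q is an integer, the sum of squares is of the form 2k+1 for an integer k.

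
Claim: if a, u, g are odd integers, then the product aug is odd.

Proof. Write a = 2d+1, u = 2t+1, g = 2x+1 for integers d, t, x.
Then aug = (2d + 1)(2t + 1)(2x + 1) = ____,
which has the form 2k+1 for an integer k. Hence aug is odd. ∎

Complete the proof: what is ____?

2(4dtx + 2dt + 2dx + d + 2tx + t + x) + 1

Expanding: (2d + 1)(2t + 1)(2x + 1) = 8dtx + 4dt + 4dx + 2d + 4tx + 2t + 2x + 1.
Every term except the constant is even, so this is 2(4dtx + 2dt + 2dx + d + 2tx + t + x) + 1,
and 4dtx + 2dt + 2dx + d + 2tx + t + x ∈ ℤ gives the required form.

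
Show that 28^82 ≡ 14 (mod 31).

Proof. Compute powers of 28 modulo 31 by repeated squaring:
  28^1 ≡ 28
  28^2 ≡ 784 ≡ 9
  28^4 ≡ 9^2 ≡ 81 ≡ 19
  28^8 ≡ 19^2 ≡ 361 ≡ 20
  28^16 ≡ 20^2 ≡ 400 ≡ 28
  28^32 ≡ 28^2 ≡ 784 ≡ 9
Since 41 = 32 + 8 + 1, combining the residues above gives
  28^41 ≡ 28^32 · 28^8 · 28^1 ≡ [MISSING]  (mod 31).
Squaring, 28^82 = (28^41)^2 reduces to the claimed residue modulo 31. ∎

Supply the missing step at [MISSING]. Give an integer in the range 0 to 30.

28^32 · 28^8 · 28^1 ≡ 9 · 20 · 28 = 5040.
5040 mod 31 = 18, so 28^41 ≡ 18 (mod 31).

18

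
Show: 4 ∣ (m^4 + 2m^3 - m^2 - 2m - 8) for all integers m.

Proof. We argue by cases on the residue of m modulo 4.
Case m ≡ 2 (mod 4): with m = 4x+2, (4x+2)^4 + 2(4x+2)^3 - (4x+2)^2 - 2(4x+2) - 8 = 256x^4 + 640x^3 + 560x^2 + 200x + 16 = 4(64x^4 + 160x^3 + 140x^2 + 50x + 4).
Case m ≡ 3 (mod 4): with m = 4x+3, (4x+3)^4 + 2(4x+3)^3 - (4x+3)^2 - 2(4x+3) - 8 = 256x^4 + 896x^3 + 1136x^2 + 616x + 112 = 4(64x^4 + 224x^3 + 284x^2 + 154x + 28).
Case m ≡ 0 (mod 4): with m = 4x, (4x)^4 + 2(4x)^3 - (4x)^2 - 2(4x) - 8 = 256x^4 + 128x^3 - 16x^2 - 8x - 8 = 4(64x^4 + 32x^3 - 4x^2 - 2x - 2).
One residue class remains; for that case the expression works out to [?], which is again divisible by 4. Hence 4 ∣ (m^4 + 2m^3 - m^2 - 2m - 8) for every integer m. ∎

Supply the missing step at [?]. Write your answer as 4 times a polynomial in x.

The residues treated are {2, 3, 0}, so the missing case is m ≡ 1 (mod 4); write m = 4x+1.
Then (4x+1)^4 + 2(4x+1)^3 - (4x+1)^2 - 2(4x+1) - 8 = 256x^4 + 384x^3 + 176x^2 + 24x - 8 = 4(64x^4 + 96x^3 + 44x^2 + 6x - 2).

4(64x^4 + 96x^3 + 44x^2 + 6x - 2)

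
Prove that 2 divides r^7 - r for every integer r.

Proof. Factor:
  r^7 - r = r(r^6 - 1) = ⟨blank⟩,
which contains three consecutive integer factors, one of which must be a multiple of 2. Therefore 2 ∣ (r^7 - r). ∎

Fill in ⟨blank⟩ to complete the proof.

r^6 - 1 = (r^2 - 1)(r^4 + r^2 + 1), and r^2 - 1 = (r-1)(r+1).
So r(r^6 - 1) = (r - 1)r(r + 1)(r^4 + r^2 + 1).

(r - 1)r(r + 1)(r^4 + r^2 + 1)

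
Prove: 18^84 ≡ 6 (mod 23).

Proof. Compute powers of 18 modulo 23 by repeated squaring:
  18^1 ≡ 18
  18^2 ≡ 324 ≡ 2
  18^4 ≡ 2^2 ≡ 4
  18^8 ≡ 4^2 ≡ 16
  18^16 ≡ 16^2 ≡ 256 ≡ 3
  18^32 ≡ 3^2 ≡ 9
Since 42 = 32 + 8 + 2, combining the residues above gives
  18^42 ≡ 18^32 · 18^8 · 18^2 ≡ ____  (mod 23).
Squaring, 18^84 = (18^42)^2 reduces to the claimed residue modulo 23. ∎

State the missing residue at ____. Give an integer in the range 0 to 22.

Multiply the listed residues: 9 · 16 · 2 = 144 → 288.
Reducing modulo 23: 288 = 12·23 + 12, so 18^42 ≡ 12.

12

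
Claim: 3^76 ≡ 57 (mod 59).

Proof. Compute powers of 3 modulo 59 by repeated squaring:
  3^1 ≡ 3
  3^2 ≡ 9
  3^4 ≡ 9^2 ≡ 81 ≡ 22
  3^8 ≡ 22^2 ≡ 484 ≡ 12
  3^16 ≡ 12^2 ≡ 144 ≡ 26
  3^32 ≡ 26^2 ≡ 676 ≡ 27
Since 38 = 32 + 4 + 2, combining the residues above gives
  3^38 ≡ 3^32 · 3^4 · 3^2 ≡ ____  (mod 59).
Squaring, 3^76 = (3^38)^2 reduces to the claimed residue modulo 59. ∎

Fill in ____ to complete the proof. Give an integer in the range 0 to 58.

Multiply the listed residues: 27 · 22 · 9 = 594 → 5346.
Reducing modulo 59: 5346 = 90·59 + 36, so 3^38 ≡ 36.

36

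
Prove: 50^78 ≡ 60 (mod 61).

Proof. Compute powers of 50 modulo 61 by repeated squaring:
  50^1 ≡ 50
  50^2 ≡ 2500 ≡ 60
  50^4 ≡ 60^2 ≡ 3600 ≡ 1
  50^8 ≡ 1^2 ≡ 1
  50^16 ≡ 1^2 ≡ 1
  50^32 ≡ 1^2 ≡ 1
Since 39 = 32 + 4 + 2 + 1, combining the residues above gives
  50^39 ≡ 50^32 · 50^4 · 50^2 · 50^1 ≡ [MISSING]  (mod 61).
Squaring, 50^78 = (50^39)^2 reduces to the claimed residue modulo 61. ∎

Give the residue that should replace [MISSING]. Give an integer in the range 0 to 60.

11

50^32 · 50^4 · 50^2 · 50^1 ≡ 1 · 1 · 60 · 50 = 3000.
3000 mod 61 = 11, so 50^39 ≡ 11 (mod 61).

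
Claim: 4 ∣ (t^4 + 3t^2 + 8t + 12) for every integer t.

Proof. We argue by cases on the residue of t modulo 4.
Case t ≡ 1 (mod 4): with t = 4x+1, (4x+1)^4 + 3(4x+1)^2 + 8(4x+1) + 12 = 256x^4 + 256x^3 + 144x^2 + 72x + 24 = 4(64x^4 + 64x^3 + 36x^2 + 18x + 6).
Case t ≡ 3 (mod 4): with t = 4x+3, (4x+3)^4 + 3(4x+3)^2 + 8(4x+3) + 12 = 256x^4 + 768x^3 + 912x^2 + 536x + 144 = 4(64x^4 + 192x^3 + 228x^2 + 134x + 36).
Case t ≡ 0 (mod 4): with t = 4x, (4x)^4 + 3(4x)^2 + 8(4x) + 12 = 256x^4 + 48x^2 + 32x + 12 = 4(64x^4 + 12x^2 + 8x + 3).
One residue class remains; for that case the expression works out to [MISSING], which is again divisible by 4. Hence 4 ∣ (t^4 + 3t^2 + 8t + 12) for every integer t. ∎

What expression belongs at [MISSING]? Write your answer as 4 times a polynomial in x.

4(64x^4 + 128x^3 + 108x^2 + 52x + 14)

Only t ≡ 2 (mod 4) is unaccounted for. Put t = 4x+2:
(4x+2)^4 + 3(4x+2)^2 + 8(4x+2) + 12 expands to 256x^4 + 512x^3 + 432x^2 + 208x + 56,
and factoring out 4 leaves 4(64x^4 + 128x^3 + 108x^2 + 52x + 14).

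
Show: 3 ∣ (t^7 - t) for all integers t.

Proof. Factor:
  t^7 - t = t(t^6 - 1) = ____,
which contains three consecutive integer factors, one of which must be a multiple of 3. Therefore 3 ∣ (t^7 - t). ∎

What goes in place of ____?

(t - 1)t(t + 1)(t^4 + t^2 + 1)

t^6 - 1 = (t^2 - 1)(t^4 + t^2 + 1), and t^2 - 1 = (t-1)(t+1).
So t(t^6 - 1) = (t - 1)t(t + 1)(t^4 + t^2 + 1).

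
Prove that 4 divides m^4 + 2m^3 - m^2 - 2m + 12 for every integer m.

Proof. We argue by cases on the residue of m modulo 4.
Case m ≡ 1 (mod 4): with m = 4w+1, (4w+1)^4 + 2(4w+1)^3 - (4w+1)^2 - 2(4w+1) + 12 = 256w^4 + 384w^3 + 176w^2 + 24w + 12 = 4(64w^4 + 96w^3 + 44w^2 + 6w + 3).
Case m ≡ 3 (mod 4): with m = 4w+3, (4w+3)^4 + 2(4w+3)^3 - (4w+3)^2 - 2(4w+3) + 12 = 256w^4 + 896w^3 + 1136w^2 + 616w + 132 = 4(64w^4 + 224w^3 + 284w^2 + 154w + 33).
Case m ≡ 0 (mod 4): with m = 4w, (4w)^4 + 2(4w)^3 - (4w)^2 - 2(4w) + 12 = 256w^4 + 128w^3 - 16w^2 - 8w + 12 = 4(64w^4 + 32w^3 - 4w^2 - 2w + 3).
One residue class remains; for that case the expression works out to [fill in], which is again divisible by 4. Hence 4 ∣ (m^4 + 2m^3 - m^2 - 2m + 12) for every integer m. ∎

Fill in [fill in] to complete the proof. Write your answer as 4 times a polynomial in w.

The residues treated are {1, 3, 0}, so the missing case is m ≡ 2 (mod 4); write m = 4w+2.
Then (4w+2)^4 + 2(4w+2)^3 - (4w+2)^2 - 2(4w+2) + 12 = 256w^4 + 640w^3 + 560w^2 + 200w + 36 = 4(64w^4 + 160w^3 + 140w^2 + 50w + 9).

4(64w^4 + 160w^3 + 140w^2 + 50w + 9)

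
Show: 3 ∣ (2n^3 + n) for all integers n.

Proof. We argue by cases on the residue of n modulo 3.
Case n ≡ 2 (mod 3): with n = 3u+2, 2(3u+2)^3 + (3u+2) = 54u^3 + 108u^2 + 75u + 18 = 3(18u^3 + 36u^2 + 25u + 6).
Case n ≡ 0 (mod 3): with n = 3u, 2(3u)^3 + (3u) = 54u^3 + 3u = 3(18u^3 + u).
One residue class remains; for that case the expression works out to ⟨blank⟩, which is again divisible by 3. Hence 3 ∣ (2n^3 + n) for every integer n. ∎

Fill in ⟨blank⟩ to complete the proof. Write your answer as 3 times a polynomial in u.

Only n ≡ 1 (mod 3) is unaccounted for. Put n = 3u+1:
2(3u+1)^3 + (3u+1) expands to 54u^3 + 54u^2 + 21u + 3,
and factoring out 3 leaves 3(18u^3 + 18u^2 + 7u + 1).

3(18u^3 + 18u^2 + 7u + 1)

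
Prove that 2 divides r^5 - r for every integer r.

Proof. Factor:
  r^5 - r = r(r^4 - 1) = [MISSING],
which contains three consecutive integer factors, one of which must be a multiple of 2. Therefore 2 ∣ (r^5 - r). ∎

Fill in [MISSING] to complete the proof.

(r - 1)r(r + 1)(r^2 + 1)

r^4 - 1 = (r^2 - 1)(r^2 + 1), and r^2 - 1 = (r-1)(r+1).
So r(r^4 - 1) = (r - 1)r(r + 1)(r^2 + 1).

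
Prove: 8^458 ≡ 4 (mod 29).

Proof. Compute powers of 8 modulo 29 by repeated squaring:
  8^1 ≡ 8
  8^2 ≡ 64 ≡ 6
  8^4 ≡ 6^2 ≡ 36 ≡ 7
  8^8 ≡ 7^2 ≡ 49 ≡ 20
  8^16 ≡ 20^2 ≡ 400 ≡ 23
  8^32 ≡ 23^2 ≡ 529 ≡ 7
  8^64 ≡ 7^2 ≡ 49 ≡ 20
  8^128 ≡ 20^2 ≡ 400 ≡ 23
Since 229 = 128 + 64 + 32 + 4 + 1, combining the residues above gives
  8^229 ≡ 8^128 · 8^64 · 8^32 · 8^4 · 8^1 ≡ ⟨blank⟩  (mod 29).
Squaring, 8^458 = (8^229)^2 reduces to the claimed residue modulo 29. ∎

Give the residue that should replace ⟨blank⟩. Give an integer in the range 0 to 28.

27

Multiply the listed residues: 23 · 20 · 7 · 7 · 8 = 460 → 3220 → 22540 → 180320.
Reducing modulo 29: 180320 = 6217·29 + 27, so 8^229 ≡ 27.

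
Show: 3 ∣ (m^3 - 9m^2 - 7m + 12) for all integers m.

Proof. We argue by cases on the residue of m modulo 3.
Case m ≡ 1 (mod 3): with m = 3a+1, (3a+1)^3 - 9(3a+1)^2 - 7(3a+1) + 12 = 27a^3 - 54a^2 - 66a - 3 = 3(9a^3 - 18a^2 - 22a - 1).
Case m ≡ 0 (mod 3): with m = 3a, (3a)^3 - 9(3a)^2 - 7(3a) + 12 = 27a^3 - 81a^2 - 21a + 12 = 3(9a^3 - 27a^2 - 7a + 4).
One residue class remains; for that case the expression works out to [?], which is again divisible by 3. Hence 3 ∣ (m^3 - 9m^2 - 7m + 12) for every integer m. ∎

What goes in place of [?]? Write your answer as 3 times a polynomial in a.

The residues treated are {1, 0}, so the missing case is m ≡ 2 (mod 3); write m = 3a+2.
Then (3a+2)^3 - 9(3a+2)^2 - 7(3a+2) + 12 = 27a^3 - 27a^2 - 93a - 30 = 3(9a^3 - 9a^2 - 31a - 10).

3(9a^3 - 9a^2 - 31a - 10)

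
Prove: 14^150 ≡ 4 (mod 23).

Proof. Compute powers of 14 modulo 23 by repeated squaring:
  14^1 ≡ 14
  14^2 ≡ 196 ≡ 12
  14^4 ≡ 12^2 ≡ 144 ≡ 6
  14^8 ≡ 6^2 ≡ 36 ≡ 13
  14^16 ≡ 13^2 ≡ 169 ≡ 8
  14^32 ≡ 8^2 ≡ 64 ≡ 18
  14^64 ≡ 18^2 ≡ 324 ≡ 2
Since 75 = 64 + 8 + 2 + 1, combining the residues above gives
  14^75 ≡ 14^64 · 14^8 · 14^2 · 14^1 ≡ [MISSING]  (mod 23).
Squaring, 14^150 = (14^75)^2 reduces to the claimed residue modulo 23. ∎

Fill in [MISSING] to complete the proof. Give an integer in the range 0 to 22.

14^64 · 14^8 · 14^2 · 14^1 ≡ 2 · 13 · 12 · 14 = 4368.
4368 mod 23 = 21, so 14^75 ≡ 21 (mod 23).

21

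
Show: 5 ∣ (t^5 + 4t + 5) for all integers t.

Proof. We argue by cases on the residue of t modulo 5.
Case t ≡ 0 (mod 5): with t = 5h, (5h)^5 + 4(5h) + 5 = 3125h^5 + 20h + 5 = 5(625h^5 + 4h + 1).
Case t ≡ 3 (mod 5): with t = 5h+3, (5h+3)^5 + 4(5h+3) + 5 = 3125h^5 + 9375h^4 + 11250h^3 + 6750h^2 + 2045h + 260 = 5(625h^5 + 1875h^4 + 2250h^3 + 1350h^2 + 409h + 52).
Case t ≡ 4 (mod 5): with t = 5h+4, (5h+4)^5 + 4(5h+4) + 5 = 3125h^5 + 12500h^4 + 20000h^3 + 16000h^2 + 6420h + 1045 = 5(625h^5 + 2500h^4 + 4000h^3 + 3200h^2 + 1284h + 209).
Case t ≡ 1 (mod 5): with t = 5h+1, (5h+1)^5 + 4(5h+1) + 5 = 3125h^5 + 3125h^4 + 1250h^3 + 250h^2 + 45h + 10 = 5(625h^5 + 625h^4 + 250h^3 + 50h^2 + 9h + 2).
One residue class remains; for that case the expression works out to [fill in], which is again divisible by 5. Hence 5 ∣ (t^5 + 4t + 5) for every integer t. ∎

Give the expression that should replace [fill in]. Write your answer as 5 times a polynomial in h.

The residues treated are {0, 3, 4, 1}, so the missing case is t ≡ 2 (mod 5); write t = 5h+2.
Then (5h+2)^5 + 4(5h+2) + 5 = 3125h^5 + 6250h^4 + 5000h^3 + 2000h^2 + 420h + 45 = 5(625h^5 + 1250h^4 + 1000h^3 + 400h^2 + 84h + 9).

5(625h^5 + 1250h^4 + 1000h^3 + 400h^2 + 84h + 9)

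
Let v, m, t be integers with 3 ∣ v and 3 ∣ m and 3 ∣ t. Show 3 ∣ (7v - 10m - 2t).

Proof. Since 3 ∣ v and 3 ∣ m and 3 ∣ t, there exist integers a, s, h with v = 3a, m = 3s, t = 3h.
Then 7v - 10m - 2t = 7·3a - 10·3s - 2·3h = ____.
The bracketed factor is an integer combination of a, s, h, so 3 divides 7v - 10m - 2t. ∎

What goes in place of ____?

3(7a - 2h - 10s)

Each term has a factor of 3: 7·3a - 10·3s - 2·3h = 3·(7a - 2h - 10s).
Since 7a - 2h - 10s is an integer, 3 ∣ (7v - 10m - 2t).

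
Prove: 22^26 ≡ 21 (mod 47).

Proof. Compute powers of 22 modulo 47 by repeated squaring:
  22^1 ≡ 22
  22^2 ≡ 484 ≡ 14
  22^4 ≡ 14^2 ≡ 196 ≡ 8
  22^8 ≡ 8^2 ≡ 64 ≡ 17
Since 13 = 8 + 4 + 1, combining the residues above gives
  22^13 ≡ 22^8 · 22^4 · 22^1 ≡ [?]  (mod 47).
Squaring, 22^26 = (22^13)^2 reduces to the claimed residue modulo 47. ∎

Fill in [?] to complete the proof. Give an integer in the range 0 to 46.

22^8 · 22^4 · 22^1 ≡ 17 · 8 · 22 = 2992.
2992 mod 47 = 31, so 22^13 ≡ 31 (mod 47).

31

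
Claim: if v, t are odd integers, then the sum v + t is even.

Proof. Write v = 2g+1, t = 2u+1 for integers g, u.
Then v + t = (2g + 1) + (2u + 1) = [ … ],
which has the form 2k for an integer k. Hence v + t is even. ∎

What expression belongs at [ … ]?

Expanding: (2g + 1) + (2u + 1) = 2g + 2u + 2.
Every term is even; pulling out the factor of 2 gives 2(g + u + 1).

2(g + u + 1)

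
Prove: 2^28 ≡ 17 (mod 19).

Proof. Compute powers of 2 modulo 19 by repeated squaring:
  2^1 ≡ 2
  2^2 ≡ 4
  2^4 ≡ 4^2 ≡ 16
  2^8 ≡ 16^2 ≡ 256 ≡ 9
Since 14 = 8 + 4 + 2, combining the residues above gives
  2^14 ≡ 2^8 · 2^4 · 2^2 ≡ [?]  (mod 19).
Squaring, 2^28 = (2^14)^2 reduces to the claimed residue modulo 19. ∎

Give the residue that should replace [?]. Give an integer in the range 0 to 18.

2^8 · 2^4 · 2^2 ≡ 9 · 16 · 4 = 576.
576 mod 19 = 6, so 2^14 ≡ 6 (mod 19).

6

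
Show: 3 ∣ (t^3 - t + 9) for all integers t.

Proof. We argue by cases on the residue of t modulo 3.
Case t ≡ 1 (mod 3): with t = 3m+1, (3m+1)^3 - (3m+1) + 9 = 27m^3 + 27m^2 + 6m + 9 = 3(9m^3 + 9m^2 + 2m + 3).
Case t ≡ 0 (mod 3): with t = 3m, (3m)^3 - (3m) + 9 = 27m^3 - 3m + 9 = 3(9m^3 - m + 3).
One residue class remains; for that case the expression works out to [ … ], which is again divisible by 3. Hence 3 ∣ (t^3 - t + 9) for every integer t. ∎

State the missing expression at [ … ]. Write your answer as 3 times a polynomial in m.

The residues treated are {1, 0}, so the missing case is t ≡ 2 (mod 3); write t = 3m+2.
Then (3m+2)^3 - (3m+2) + 9 = 27m^3 + 54m^2 + 33m + 15 = 3(9m^3 + 18m^2 + 11m + 5).

3(9m^3 + 18m^2 + 11m + 5)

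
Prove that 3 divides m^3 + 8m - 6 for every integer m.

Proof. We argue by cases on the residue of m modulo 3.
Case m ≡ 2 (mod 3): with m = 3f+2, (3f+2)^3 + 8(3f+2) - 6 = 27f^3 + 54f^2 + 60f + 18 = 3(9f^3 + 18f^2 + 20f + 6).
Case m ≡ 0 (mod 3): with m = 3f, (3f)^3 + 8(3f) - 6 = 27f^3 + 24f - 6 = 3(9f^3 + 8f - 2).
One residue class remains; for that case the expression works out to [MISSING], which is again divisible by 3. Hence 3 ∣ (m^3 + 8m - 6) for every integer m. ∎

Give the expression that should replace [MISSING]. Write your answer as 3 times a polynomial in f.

3(9f^3 + 9f^2 + 11f + 1)

The residues treated are {2, 0}, so the missing case is m ≡ 1 (mod 3); write m = 3f+1.
Then (3f+1)^3 + 8(3f+1) - 6 = 27f^3 + 27f^2 + 33f + 3 = 3(9f^3 + 9f^2 + 11f + 1).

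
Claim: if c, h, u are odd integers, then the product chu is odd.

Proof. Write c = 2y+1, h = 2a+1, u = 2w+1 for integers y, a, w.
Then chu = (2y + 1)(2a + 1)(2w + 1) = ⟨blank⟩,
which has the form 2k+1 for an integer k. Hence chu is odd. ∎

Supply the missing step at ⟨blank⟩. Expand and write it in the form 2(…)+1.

(2y + 1)(2a + 1)(2w + 1) = 8awy + 4aw + 4ay + 2a + 4wy + 2w + 2y + 1
= 2(4awy + 2aw + 2ay + a + 2wy + w + y) + 1.
Since 4awy + 2aw + 2ay + a + 2wy + w + y is an integer, the product is of the form 2k+1 for an integer k.

2(4awy + 2aw + 2ay + a + 2wy + w + y) + 1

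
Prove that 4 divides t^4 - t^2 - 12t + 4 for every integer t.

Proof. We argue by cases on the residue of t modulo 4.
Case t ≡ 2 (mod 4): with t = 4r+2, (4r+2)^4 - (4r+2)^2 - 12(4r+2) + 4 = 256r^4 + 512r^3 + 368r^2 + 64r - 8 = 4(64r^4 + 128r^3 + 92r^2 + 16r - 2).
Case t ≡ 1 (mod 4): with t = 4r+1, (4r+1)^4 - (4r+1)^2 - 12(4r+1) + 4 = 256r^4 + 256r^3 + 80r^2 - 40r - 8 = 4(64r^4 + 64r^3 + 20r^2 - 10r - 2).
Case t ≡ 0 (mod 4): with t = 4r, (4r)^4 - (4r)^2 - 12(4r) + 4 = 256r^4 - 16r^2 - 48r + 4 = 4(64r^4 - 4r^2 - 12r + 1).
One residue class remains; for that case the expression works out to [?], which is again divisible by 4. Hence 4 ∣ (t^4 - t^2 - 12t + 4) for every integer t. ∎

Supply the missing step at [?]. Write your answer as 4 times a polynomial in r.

4(64r^4 + 192r^3 + 212r^2 + 90r + 10)

The residues treated are {2, 1, 0}, so the missing case is t ≡ 3 (mod 4); write t = 4r+3.
Then (4r+3)^4 - (4r+3)^2 - 12(4r+3) + 4 = 256r^4 + 768r^3 + 848r^2 + 360r + 40 = 4(64r^4 + 192r^3 + 212r^2 + 90r + 10).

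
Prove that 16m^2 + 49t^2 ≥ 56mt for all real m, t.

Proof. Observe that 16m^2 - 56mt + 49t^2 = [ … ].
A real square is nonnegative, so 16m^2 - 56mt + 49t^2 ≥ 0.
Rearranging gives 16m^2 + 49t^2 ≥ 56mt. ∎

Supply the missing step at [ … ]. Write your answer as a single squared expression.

(4m - 7t)^2

The leading and trailing coefficients are 4^2 and 7^2, and 56 = 2·4·7, so the trinomial is (4m - 7t)^2.
Hence 16m^2 - 56mt + 49t^2 ≥ 0.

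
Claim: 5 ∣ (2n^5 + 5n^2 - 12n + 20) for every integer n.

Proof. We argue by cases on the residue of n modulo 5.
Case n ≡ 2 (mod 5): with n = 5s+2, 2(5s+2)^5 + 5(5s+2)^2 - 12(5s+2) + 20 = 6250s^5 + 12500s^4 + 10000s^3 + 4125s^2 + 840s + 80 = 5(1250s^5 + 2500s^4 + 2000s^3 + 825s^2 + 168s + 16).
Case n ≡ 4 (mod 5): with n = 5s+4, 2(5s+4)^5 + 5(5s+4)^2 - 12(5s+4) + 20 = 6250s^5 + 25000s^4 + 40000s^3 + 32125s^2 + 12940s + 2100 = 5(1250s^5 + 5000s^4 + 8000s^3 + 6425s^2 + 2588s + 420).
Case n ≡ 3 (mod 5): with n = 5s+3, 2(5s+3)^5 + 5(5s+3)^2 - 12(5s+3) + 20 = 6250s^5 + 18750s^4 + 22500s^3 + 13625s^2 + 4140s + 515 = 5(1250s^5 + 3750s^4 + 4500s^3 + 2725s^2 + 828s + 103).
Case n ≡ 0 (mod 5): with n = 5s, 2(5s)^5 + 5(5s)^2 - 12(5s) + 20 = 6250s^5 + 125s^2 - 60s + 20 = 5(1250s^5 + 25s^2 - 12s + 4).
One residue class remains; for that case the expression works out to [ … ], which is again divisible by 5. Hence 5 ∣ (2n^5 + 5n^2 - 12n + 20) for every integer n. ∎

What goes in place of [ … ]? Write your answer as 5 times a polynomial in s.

The residues treated are {2, 4, 3, 0}, so the missing case is n ≡ 1 (mod 5); write n = 5s+1.
Then 2(5s+1)^5 + 5(5s+1)^2 - 12(5s+1) + 20 = 6250s^5 + 6250s^4 + 2500s^3 + 625s^2 + 40s + 15 = 5(1250s^5 + 1250s^4 + 500s^3 + 125s^2 + 8s + 3).

5(1250s^5 + 1250s^4 + 500s^3 + 125s^2 + 8s + 3)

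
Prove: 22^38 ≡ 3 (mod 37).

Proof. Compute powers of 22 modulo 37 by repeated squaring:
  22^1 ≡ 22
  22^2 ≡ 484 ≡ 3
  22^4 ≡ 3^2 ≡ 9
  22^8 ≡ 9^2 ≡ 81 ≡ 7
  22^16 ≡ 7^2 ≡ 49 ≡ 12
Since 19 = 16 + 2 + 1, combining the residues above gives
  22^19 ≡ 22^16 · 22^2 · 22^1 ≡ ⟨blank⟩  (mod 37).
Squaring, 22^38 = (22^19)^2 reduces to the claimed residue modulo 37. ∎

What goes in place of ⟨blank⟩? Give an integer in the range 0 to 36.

Multiply the listed residues: 12 · 3 · 22 = 36 → 792.
Reducing modulo 37: 792 = 21·37 + 15, so 22^19 ≡ 15.

15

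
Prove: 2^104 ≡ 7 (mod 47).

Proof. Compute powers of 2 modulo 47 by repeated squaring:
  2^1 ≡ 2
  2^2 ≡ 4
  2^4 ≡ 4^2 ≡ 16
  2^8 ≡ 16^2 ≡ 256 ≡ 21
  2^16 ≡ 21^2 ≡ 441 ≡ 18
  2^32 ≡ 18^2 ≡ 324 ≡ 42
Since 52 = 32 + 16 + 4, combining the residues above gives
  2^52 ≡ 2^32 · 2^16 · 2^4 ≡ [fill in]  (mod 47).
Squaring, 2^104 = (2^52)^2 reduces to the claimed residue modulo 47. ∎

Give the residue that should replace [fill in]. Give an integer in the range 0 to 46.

17

Multiply the listed residues: 42 · 18 · 16 = 756 → 12096.
Reducing modulo 47: 12096 = 257·47 + 17, so 2^52 ≡ 17.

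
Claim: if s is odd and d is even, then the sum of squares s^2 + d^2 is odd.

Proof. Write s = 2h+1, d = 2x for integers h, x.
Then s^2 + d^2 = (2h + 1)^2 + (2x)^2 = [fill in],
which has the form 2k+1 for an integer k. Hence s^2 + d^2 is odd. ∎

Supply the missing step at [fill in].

Expanding: (2h + 1)^2 + (2x)^2 = 4h^2 + 4h + 4x^2 + 1.
Every term except the constant is even, so this is 2(2h^2 + 2h + 2x^2) + 1,
and 2h^2 + 2h + 2x^2 ∈ ℤ gives the required form.

2(2h^2 + 2h + 2x^2) + 1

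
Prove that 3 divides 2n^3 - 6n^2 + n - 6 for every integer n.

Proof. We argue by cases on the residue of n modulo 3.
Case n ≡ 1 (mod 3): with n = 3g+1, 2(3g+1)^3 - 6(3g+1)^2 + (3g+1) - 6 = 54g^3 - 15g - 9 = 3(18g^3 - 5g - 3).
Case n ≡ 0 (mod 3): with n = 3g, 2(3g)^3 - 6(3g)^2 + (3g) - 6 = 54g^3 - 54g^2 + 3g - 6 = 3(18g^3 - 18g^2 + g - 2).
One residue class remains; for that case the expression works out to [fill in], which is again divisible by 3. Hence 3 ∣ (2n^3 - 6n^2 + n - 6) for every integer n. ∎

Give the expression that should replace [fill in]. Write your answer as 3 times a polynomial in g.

Only n ≡ 2 (mod 3) is unaccounted for. Put n = 3g+2:
2(3g+2)^3 - 6(3g+2)^2 + (3g+2) - 6 expands to 54g^3 + 54g^2 + 3g - 12,
and factoring out 3 leaves 3(18g^3 + 18g^2 + g - 4).

3(18g^3 + 18g^2 + g - 4)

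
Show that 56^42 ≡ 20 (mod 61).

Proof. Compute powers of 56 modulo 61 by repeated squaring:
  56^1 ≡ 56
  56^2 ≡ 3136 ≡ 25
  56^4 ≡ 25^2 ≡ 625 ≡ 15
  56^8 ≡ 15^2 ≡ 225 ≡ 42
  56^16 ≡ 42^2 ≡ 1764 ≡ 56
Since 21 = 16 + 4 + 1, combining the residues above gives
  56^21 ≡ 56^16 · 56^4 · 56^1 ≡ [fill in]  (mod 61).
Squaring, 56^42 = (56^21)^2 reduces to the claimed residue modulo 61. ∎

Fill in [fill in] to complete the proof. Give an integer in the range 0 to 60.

56^16 · 56^4 · 56^1 ≡ 56 · 15 · 56 = 47040.
47040 mod 61 = 9, so 56^21 ≡ 9 (mod 61).

9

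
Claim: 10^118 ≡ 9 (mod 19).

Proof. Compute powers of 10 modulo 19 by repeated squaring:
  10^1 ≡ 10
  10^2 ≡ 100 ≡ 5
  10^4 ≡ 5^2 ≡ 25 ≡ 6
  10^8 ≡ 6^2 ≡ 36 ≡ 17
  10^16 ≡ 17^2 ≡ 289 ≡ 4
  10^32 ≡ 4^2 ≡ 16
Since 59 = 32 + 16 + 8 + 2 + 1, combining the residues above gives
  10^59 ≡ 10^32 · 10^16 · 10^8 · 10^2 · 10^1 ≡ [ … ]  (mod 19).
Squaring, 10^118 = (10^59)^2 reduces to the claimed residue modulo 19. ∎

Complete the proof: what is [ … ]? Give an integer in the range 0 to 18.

10^32 · 10^16 · 10^8 · 10^2 · 10^1 ≡ 16 · 4 · 17 · 5 · 10 = 54400.
54400 mod 19 = 3, so 10^59 ≡ 3 (mod 19).

3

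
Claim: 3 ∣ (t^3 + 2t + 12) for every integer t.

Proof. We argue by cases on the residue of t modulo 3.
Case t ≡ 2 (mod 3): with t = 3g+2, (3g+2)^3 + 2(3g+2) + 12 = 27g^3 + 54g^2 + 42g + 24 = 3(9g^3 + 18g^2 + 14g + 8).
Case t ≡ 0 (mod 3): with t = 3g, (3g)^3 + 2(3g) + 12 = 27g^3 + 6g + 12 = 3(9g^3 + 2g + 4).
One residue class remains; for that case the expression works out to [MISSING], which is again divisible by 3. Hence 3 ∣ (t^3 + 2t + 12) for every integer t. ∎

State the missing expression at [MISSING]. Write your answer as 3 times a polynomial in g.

The residues treated are {2, 0}, so the missing case is t ≡ 1 (mod 3); write t = 3g+1.
Then (3g+1)^3 + 2(3g+1) + 12 = 27g^3 + 27g^2 + 15g + 15 = 3(9g^3 + 9g^2 + 5g + 5).

3(9g^3 + 9g^2 + 5g + 5)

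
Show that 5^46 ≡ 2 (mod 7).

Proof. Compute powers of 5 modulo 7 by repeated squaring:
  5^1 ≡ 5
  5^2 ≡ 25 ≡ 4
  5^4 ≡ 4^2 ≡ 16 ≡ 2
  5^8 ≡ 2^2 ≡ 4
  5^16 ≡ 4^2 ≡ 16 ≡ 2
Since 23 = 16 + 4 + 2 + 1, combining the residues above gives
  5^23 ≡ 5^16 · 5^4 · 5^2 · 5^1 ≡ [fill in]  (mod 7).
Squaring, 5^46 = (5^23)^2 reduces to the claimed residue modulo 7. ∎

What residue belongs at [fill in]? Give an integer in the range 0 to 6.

5^16 · 5^4 · 5^2 · 5^1 ≡ 2 · 2 · 4 · 5 = 80.
80 mod 7 = 3, so 5^23 ≡ 3 (mod 7).

3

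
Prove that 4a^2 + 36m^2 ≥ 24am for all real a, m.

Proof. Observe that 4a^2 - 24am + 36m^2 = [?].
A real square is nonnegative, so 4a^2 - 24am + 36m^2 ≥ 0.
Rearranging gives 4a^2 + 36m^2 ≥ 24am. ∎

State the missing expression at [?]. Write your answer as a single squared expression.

4a^2 - 24am + 36m^2 is a perfect-square trinomial: the outer terms are (2a)^2 and (6m)^2, and the cross term is -2·2a·6m.
So 4a^2 - 24am + 36m^2 = (2a - 6m)^2 ≥ 0.

(2a - 6m)^2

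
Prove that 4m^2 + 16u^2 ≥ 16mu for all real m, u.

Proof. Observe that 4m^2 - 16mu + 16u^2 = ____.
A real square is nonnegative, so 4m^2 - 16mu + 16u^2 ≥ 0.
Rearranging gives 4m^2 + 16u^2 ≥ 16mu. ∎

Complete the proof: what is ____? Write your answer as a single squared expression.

(2m - 4u)^2

The leading and trailing coefficients are 2^2 and 4^2, and 16 = 2·2·4, so the trinomial is (2m - 4u)^2.
Hence 4m^2 - 16mu + 16u^2 ≥ 0.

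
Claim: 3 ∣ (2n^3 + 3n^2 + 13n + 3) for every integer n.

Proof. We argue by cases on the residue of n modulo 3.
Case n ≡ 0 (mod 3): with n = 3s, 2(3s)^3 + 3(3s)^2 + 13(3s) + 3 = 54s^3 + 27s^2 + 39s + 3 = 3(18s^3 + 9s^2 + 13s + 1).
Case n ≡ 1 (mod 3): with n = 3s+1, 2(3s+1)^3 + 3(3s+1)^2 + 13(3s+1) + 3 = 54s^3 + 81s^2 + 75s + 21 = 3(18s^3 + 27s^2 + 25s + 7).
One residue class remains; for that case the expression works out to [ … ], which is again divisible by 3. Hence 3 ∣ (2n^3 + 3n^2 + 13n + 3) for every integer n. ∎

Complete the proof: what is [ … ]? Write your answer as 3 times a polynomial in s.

Only n ≡ 2 (mod 3) is unaccounted for. Put n = 3s+2:
2(3s+2)^3 + 3(3s+2)^2 + 13(3s+2) + 3 expands to 54s^3 + 135s^2 + 147s + 57,
and factoring out 3 leaves 3(18s^3 + 45s^2 + 49s + 19).

3(18s^3 + 45s^2 + 49s + 19)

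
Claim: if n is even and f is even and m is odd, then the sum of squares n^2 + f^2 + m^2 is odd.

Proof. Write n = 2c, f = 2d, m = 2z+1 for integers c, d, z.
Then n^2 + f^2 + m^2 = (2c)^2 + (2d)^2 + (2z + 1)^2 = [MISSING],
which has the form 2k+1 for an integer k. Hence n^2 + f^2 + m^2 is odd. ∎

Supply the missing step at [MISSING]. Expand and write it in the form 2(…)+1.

(2c)^2 + (2d)^2 + (2z + 1)^2 = 4c^2 + 4d^2 + 4z^2 + 4z + 1
= 2(2c^2 + 2d^2 + 2z^2 + 2z) + 1.
Since 2c^2 + 2d^2 + 2z^2 + 2z is an integer, the sum of squares is of the form 2k+1 for an integer k.

2(2c^2 + 2d^2 + 2z^2 + 2z) + 1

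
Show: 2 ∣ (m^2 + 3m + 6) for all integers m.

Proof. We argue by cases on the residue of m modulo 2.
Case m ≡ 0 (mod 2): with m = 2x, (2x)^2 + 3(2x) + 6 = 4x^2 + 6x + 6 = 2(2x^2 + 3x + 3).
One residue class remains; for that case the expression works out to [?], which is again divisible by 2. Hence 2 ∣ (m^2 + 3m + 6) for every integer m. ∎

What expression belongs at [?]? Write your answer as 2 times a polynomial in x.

2(2x^2 + 5x + 5)

The residues treated are {0}, so the missing case is m ≡ 1 (mod 2); write m = 2x+1.
Then (2x+1)^2 + 3(2x+1) + 6 = 4x^2 + 10x + 10 = 2(2x^2 + 5x + 5).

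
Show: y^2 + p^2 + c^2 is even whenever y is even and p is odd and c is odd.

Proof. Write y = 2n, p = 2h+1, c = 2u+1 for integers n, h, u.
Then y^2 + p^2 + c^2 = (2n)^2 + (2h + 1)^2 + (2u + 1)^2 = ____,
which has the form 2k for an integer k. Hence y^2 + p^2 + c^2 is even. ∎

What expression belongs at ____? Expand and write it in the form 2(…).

(2n)^2 + (2h + 1)^2 + (2u + 1)^2 = 4h^2 + 4h + 4n^2 + 4u^2 + 4u + 2
= 2(2h^2 + 2h + 2n^2 + 2u^2 + 2u + 1).
Since 2h^2 + 2h + 2n^2 + 2u^2 + 2u + 1 is an integer, the sum of squares is of the form 2k for an integer k.

2(2h^2 + 2h + 2n^2 + 2u^2 + 2u + 1)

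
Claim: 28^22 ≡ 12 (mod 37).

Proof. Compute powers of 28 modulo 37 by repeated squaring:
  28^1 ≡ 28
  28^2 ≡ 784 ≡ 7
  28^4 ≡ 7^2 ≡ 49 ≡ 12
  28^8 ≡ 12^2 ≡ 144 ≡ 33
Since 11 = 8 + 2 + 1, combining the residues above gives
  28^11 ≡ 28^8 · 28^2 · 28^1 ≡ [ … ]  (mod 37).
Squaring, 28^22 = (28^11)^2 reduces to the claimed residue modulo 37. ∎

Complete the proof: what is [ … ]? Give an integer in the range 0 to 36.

28^8 · 28^2 · 28^1 ≡ 33 · 7 · 28 = 6468.
6468 mod 37 = 30, so 28^11 ≡ 30 (mod 37).

30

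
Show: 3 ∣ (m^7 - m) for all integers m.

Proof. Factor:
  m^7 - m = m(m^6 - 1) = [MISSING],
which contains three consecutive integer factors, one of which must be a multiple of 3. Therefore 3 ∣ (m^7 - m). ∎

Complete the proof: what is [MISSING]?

m^6 - 1 = (m^2 - 1)(m^4 + m^2 + 1), and m^2 - 1 = (m-1)(m+1).
So m(m^6 - 1) = (m - 1)m(m + 1)(m^4 + m^2 + 1).

(m - 1)m(m + 1)(m^4 + m^2 + 1)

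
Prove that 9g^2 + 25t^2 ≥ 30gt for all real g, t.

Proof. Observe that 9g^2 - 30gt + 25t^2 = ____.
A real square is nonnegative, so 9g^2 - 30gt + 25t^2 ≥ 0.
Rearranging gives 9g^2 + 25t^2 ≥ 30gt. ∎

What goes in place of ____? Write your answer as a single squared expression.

(3g - 5t)^2

9g^2 - 30gt + 25t^2 is a perfect-square trinomial: the outer terms are (3g)^2 and (5t)^2, and the cross term is -2·3g·5t.
So 9g^2 - 30gt + 25t^2 = (3g - 5t)^2 ≥ 0.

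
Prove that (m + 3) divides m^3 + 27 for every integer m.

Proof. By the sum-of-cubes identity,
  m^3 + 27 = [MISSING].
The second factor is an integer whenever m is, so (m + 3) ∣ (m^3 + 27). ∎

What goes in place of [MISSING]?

(m + 3)(m^2 - 3m + 9)

a^3 + b^3 = (a + b)(a^2 - ab + b^2). With a = m, b = 3:
m^3 + 27 = (m + 3)(m^2 - 3m + 9).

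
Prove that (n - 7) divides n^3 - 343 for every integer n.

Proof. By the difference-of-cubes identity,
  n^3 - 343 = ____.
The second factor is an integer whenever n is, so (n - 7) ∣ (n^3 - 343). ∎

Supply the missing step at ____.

(n - 7)(n^2 + 7n + 49)

Polynomial division of n^3 - 343 by n - 7 leaves remainder 0 and quotient n^2 + 7n + 49.
Hence n^3 - 343 = (n - 7)(n^2 + 7n + 49).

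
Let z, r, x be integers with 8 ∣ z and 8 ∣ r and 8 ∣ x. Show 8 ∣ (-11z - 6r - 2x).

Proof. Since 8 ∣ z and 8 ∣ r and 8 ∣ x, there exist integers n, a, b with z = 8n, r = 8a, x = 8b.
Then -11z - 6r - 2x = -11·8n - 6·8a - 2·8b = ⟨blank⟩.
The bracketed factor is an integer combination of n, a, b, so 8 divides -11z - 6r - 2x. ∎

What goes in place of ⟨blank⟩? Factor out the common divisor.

8(-6a - 2b - 11n)

Pull the common 8 out of every term: -11·8n - 6·8a - 2·8b = 8(-6a - 2b - 11n).
-6a - 2b - 11n is an integer, which exhibits the divisibility.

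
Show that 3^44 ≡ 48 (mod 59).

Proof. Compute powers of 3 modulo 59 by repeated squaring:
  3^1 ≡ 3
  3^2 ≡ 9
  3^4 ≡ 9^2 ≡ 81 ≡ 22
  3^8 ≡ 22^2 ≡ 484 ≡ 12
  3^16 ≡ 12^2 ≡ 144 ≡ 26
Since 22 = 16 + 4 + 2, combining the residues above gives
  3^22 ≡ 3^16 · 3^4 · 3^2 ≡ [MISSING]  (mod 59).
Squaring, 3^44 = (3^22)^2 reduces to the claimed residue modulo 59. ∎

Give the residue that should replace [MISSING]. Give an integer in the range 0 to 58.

3^16 · 3^4 · 3^2 ≡ 26 · 22 · 9 = 5148.
5148 mod 59 = 15, so 3^22 ≡ 15 (mod 59).

15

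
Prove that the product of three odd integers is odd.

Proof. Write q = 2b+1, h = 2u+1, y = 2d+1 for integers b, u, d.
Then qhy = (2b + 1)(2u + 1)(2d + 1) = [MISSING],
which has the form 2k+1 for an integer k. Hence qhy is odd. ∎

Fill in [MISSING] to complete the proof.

2(4bdu + 2bd + 2bu + b + 2du + d + u) + 1

Expanding: (2b + 1)(2u + 1)(2d + 1) = 8bdu + 4bd + 4bu + 2b + 4du + 2d + 2u + 1.
Every term except the constant is even, so this is 2(4bdu + 2bd + 2bu + b + 2du + d + u) + 1,
and 4bdu + 2bd + 2bu + b + 2du + d + u ∈ ℤ gives the required form.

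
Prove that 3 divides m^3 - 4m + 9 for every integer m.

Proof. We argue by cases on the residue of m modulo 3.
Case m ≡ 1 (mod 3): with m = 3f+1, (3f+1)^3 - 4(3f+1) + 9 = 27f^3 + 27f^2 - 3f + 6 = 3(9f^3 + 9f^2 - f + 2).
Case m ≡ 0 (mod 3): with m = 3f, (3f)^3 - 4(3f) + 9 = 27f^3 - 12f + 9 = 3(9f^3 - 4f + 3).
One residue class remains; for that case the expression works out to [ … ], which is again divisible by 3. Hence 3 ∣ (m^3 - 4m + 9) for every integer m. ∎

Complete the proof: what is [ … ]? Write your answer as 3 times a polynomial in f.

3(9f^3 + 18f^2 + 8f + 3)

Only m ≡ 2 (mod 3) is unaccounted for. Put m = 3f+2:
(3f+2)^3 - 4(3f+2) + 9 expands to 27f^3 + 54f^2 + 24f + 9,
and factoring out 3 leaves 3(9f^3 + 18f^2 + 8f + 3).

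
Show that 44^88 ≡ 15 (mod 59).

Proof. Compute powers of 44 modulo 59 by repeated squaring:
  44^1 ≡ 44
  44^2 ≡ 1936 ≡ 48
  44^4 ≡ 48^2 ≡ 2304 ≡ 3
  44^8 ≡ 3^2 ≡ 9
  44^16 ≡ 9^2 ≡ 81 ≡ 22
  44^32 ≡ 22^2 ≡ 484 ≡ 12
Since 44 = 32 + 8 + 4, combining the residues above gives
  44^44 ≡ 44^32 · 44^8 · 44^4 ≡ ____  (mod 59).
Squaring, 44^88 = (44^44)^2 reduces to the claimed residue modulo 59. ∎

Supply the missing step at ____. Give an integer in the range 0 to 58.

29

Multiply the listed residues: 12 · 9 · 3 = 108 → 324.
Reducing modulo 59: 324 = 5·59 + 29, so 44^44 ≡ 29.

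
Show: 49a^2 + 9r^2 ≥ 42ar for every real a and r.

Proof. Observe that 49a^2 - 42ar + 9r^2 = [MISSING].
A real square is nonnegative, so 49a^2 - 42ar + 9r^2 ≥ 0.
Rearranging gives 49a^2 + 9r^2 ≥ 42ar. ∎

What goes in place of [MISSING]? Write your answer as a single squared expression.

(7a - 3r)^2

The leading and trailing coefficients are 7^2 and 3^2, and 42 = 2·7·3, so the trinomial is (7a - 3r)^2.
Hence 49a^2 - 42ar + 9r^2 ≥ 0.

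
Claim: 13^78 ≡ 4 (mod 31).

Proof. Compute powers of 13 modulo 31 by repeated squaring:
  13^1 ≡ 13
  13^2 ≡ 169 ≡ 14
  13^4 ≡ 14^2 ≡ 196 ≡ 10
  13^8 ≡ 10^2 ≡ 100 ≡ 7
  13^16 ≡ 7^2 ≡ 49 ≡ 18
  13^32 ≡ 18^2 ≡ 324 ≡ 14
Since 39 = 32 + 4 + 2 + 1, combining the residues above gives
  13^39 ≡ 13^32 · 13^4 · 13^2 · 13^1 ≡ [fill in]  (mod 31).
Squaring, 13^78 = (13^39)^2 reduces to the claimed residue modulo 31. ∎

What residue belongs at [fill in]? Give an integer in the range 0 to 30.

29

13^32 · 13^4 · 13^2 · 13^1 ≡ 14 · 10 · 14 · 13 = 25480.
25480 mod 31 = 29, so 13^39 ≡ 29 (mod 31).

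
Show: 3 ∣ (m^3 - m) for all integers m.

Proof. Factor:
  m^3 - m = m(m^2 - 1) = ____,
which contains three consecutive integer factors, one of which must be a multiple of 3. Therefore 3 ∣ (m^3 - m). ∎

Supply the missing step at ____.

(m - 1)m(m + 1)

m(m^2 - 1) = m(m - 1)(m + 1) = (m - 1)m(m + 1).
These three factors are consecutive integers, so their product is divisible by 3.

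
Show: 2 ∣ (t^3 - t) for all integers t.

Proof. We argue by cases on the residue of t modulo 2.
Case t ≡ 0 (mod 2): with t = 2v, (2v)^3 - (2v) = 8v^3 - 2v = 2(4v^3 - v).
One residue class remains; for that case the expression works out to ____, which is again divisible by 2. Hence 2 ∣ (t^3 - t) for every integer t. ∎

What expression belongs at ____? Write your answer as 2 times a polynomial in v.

2(4v^3 + 6v^2 + 2v)

The residues treated are {0}, so the missing case is t ≡ 1 (mod 2); write t = 2v+1.
Then (2v+1)^3 - (2v+1) = 8v^3 + 12v^2 + 4v = 2(4v^3 + 6v^2 + 2v).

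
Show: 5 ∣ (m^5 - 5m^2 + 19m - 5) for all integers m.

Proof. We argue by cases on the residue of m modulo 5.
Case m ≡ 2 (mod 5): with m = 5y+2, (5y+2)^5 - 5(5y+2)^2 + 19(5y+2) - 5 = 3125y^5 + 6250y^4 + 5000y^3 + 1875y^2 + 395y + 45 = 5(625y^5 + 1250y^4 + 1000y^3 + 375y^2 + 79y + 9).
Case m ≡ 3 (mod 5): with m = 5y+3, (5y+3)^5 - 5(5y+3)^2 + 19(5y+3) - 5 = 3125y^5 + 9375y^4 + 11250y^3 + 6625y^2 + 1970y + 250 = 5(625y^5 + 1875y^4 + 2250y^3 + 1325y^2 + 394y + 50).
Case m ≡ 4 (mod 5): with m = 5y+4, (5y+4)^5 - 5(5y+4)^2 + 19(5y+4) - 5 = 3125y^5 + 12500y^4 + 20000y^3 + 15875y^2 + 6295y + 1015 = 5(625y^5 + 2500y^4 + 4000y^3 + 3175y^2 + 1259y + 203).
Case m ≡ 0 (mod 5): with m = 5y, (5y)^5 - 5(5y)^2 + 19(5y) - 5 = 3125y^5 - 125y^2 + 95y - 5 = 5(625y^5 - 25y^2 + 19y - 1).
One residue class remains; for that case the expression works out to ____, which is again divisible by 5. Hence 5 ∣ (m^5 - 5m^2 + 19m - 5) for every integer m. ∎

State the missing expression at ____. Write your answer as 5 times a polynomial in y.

The residues treated are {2, 3, 4, 0}, so the missing case is m ≡ 1 (mod 5); write m = 5y+1.
Then (5y+1)^5 - 5(5y+1)^2 + 19(5y+1) - 5 = 3125y^5 + 3125y^4 + 1250y^3 + 125y^2 + 70y + 10 = 5(625y^5 + 625y^4 + 250y^3 + 25y^2 + 14y + 2).

5(625y^5 + 625y^4 + 250y^3 + 25y^2 + 14y + 2)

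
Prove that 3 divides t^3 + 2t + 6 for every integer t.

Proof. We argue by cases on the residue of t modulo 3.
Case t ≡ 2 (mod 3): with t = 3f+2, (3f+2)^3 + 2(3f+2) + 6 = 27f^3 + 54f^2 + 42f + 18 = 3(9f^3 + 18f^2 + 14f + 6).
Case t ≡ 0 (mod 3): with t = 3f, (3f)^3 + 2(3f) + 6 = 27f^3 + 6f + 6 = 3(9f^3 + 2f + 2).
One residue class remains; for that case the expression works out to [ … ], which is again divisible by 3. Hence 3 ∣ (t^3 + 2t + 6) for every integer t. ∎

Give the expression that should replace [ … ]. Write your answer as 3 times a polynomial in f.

The residues treated are {2, 0}, so the missing case is t ≡ 1 (mod 3); write t = 3f+1.
Then (3f+1)^3 + 2(3f+1) + 6 = 27f^3 + 27f^2 + 15f + 9 = 3(9f^3 + 9f^2 + 5f + 3).

3(9f^3 + 9f^2 + 5f + 3)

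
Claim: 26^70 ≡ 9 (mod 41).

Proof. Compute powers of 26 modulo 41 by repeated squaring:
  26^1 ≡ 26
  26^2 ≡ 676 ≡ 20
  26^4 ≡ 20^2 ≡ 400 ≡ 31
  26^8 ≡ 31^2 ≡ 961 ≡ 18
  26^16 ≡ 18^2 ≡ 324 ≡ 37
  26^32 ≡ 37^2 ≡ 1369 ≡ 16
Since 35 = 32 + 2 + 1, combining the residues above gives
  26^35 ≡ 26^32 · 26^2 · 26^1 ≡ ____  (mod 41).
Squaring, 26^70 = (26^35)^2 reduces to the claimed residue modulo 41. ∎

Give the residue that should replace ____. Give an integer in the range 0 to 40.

38

26^32 · 26^2 · 26^1 ≡ 16 · 20 · 26 = 8320.
8320 mod 41 = 38, so 26^35 ≡ 38 (mod 41).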